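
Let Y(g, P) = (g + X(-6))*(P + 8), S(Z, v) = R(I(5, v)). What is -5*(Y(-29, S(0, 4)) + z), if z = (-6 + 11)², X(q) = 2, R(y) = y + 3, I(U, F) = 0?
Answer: 1360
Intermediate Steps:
R(y) = 3 + y
S(Z, v) = 3 (S(Z, v) = 3 + 0 = 3)
z = 25 (z = 5² = 25)
Y(g, P) = (2 + g)*(8 + P) (Y(g, P) = (g + 2)*(P + 8) = (2 + g)*(8 + P))
-5*(Y(-29, S(0, 4)) + z) = -5*((16 + 2*3 + 8*(-29) + 3*(-29)) + 25) = -5*((16 + 6 - 232 - 87) + 25) = -5*(-297 + 25) = -5*(-272) = 1360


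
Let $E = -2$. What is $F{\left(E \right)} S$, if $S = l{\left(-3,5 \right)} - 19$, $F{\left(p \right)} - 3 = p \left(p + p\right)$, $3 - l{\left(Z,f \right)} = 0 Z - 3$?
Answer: $-143$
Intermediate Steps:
$l{\left(Z,f \right)} = 6$ ($l{\left(Z,f \right)} = 3 - \left(0 Z - 3\right) = 3 - \left(0 - 3\right) = 3 - -3 = 3 + 3 = 6$)
$F{\left(p \right)} = 3 + 2 p^{2}$ ($F{\left(p \right)} = 3 + p \left(p + p\right) = 3 + p 2 p = 3 + 2 p^{2}$)
$S = -13$ ($S = 6 - 19 = -13$)
$F{\left(E \right)} S = \left(3 + 2 \left(-2\right)^{2}\right) \left(-13\right) = \left(3 + 2 \cdot 4\right) \left(-13\right) = \left(3 + 8\right) \left(-13\right) = 11 \left(-13\right) = -143$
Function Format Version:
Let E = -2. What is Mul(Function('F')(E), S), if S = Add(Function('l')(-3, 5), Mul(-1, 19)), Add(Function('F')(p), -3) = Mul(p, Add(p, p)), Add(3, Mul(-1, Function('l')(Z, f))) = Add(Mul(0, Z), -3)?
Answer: -143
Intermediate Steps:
Function('l')(Z, f) = 6 (Function('l')(Z, f) = Add(3, Mul(-1, Add(Mul(0, Z), -3))) = Add(3, Mul(-1, Add(0, -3))) = Add(3, Mul(-1, -3)) = Add(3, 3) = 6)
Function('F')(p) = Add(3, Mul(2, Pow(p, 2))) (Function('F')(p) = Add(3, Mul(p, Add(p, p))) = Add(3, Mul(p, Mul(2, p))) = Add(3, Mul(2, Pow(p, 2))))
S = -13 (S = Add(6, Mul(-1, 19)) = Add(6, -19) = -13)
Mul(Function('F')(E), S) = Mul(Add(3, Mul(2, Pow(-2, 2))), -13) = Mul(Add(3, Mul(2, 4)), -13) = Mul(Add(3, 8), -13) = Mul(11, -13) = -143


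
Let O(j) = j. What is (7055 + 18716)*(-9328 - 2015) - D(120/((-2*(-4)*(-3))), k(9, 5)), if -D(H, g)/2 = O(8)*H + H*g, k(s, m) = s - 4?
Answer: -292320583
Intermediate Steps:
k(s, m) = -4 + s
D(H, g) = -16*H - 2*H*g (D(H, g) = -2*(8*H + H*g) = -16*H - 2*H*g)
(7055 + 18716)*(-9328 - 2015) - D(120/((-2*(-4)*(-3))), k(9, 5)) = (7055 + 18716)*(-9328 - 2015) - (-2)*120/((-2*(-4)*(-3)))*(8 + (-4 + 9)) = 25771*(-11343) - (-2)*120/((8*(-3)))*(8 + 5) = -292320453 - (-2)*120/(-24)*13 = -292320453 - (-2)*120*(-1/24)*13 = -292320453 - (-2)*(-5)*13 = -292320453 - 1*130 = -292320453 - 130 = -292320583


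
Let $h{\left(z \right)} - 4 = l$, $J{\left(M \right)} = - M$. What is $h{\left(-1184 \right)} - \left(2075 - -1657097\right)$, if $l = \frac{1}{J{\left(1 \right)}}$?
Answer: $-1659169$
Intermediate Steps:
$l = -1$ ($l = \frac{1}{\left(-1\right) 1} = \frac{1}{-1} = -1$)
$h{\left(z \right)} = 3$ ($h{\left(z \right)} = 4 - 1 = 3$)
$h{\left(-1184 \right)} - \left(2075 - -1657097\right) = 3 - \left(2075 - -1657097\right) = 3 - \left(2075 + 1657097\right) = 3 - 1659172 = -1659169$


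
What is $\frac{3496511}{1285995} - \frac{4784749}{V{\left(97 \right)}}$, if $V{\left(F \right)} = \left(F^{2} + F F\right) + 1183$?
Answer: $- \frac{2027743191248}{8573728665} \approx -236.51$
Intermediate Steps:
$V{\left(F \right)} = 1183 + 2 F^{2}$ ($V{\left(F \right)} = \left(F^{2} + F^{2}\right) + 1183 = 2 F^{2} + 1183 = 1183 + 2 F^{2}$)
$\frac{3496511}{1285995} - \frac{4784749}{V{\left(97 \right)}} = \frac{3496511}{1285995} - \frac{4784749}{1183 + 2 \cdot 97^{2}} = 3496511 \cdot \frac{1}{1285995} - \frac{4784749}{1183 + 2 \cdot 9409} = \frac{3496511}{1285995} - \frac{4784749}{1183 + 18818} = \frac{3496511}{1285995} - \frac{4784749}{20001} = - \frac{2027743191248}{8573728665}$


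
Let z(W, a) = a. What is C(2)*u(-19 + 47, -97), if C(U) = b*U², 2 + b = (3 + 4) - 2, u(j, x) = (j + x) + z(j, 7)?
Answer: -744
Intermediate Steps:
u(j, x) = 7 + j + x (u(j, x) = (j + x) + 7 = 7 + j + x)
b = 3 (b = -2 + ((3 + 4) - 2) = -2 + (7 - 2) = -2 + 5 = 3)
C(U) = 3*U²
C(2)*u(-19 + 47, -97) = (3*2²)*(7 + (-19 + 47) - 97) = (3*4)*(7 + 28 - 97) = 12*(-62) = -744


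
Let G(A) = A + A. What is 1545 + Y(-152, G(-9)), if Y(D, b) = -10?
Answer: 1535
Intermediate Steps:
G(A) = 2*A
1545 + Y(-152, G(-9)) = 1545 - 10 = 1535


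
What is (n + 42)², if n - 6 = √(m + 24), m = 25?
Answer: 3025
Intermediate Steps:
n = 13 (n = 6 + √(25 + 24) = 6 + √49 = 6 + 7 = 13)
(n + 42)² = (13 + 42)² = 55² = 3025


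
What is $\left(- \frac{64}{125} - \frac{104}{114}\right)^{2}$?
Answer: $\frac{102981904}{50765625} \approx 2.0286$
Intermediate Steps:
$\left(- \frac{64}{125} - \frac{104}{114}\right)^{2} = \left(\left(-64\right) \frac{1}{125} - \frac{52}{57}\right)^{2} = \left(- \frac{64}{125} - \frac{52}{57}\right)^{2} = \left(- \frac{10148}{7125}\right)^{2} = \frac{102981904}{50765625}$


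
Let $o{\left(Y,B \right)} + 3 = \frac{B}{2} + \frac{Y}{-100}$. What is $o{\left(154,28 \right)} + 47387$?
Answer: $\frac{2369823}{50} \approx 47396.0$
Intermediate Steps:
$o{\left(Y,B \right)} = -3 + \frac{B}{2} - \frac{Y}{100}$ ($o{\left(Y,B \right)} = -3 + \left(\frac{B}{2} + \frac{Y}{-100}\right) = -3 + \left(B \frac{1}{2} + Y \left(- \frac{1}{100}\right)\right) = -3 + \left(\frac{B}{2} - \frac{Y}{100}\right) = -3 + \frac{B}{2} - \frac{Y}{100}$)
$o{\left(154,28 \right)} + 47387 = \left(-3 + \frac{1}{2} \cdot 28 - \frac{77}{50}\right) + 47387 = \left(-3 + 14 - \frac{77}{50}\right) + 47387 = \frac{473}{50} + 47387 = \frac{2369823}{50}$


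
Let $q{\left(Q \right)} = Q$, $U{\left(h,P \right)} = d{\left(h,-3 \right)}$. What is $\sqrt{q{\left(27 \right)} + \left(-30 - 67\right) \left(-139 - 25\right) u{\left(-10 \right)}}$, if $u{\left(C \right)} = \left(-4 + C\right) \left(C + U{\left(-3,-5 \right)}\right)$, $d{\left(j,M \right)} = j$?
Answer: $\sqrt{2895283} \approx 1701.6$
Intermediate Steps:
$U{\left(h,P \right)} = h$
$u{\left(C \right)} = \left(-4 + C\right) \left(-3 + C\right)$ ($u{\left(C \right)} = \left(-4 + C\right) \left(C - 3\right) = \left(-4 + C\right) \left(-3 + C\right)$)
$\sqrt{q{\left(27 \right)} + \left(-30 - 67\right) \left(-139 - 25\right) u{\left(-10 \right)}} = \sqrt{27 + \left(-30 - 67\right) \left(-139 - 25\right) \left(12 + \left(-10\right)^{2} - -70\right)} = \sqrt{27 + \left(-97\right) \left(-164\right) \left(12 + 100 + 70\right)} = \sqrt{27 + 15908 \cdot 182} = \sqrt{27 + 2895256} = \sqrt{2895283}$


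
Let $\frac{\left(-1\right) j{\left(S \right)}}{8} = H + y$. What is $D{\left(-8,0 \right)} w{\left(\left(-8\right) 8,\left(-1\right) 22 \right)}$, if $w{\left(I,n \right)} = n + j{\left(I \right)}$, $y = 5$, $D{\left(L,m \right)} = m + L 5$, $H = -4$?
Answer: $1200$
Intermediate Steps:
$D{\left(L,m \right)} = m + 5 L$
$j{\left(S \right)} = -8$ ($j{\left(S \right)} = - 8 \left(-4 + 5\right) = \left(-8\right) 1 = -8$)
$w{\left(I,n \right)} = -8 + n$ ($w{\left(I,n \right)} = n - 8 = -8 + n$)
$D{\left(-8,0 \right)} w{\left(\left(-8\right) 8,\left(-1\right) 22 \right)} = \left(0 + 5 \left(-8\right)\right) \left(-8 - 22\right) = \left(0 - 40\right) \left(-8 - 22\right) = \left(-40\right) \left(-30\right) = 1200$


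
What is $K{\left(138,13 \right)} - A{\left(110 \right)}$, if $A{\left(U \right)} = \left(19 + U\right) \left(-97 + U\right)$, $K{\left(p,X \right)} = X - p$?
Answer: $-1802$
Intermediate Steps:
$A{\left(U \right)} = \left(-97 + U\right) \left(19 + U\right)$
$K{\left(138,13 \right)} - A{\left(110 \right)} = \left(13 - 138\right) - \left(-1843 + 110^{2} - 8580\right) = \left(13 - 138\right) - \left(-1843 + 12100 - 8580\right) = -125 - 1677 = -1802$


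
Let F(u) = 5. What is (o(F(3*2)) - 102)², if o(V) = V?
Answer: 9409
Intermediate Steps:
(o(F(3*2)) - 102)² = (5 - 102)² = (-97)² = 9409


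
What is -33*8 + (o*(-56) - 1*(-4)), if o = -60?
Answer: 3100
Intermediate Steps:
-33*8 + (o*(-56) - 1*(-4)) = -33*8 + (-60*(-56) - 1*(-4)) = -264 + (3360 + 4) = -264 + 3364 = 3100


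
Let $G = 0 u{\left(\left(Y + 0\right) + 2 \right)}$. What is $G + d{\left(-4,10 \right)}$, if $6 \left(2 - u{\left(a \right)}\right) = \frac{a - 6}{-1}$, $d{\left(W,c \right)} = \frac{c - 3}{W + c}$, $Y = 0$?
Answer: $\frac{7}{6} \approx 1.1667$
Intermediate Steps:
$d{\left(W,c \right)} = \frac{-3 + c}{W + c}$
$u{\left(a \right)} = 1 + \frac{a}{6}$ ($u{\left(a \right)} = 2 - \frac{\left(a - 6\right) \frac{1}{-1}}{6} = 2 - \frac{\left(a - 6\right) \left(-1\right)}{6} = 2 - \frac{\left(-6 + a\right) \left(-1\right)}{6} = 2 - \frac{6 - a}{6} = 2 + \left(-1 + \frac{a}{6}\right) = 1 + \frac{a}{6}$)
$G = 0$ ($G = 0 \left(1 + \frac{\left(0 + 0\right) + 2}{6}\right) = 0 \left(1 + \frac{0 + 2}{6}\right) = 0 \left(1 + \frac{1}{6} \cdot 2\right) = 0 \left(1 + \frac{1}{3}\right) = 0 \cdot \frac{4}{3} = 0$)
$G + d{\left(-4,10 \right)} = 0 + \frac{-3 + 10}{-4 + 10} = 0 + \frac{1}{6} \cdot 7 = 0 + \frac{7}{6} = \frac{7}{6}$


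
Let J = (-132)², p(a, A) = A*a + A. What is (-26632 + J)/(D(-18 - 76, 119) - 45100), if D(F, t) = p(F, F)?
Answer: 4604/18179 ≈ 0.25326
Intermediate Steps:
p(a, A) = A + A*a
D(F, t) = F*(1 + F)
J = 17424
(-26632 + J)/(D(-18 - 76, 119) - 45100) = (-26632 + 17424)/((-18 - 76)*(1 + (-18 - 76)) - 45100) = -9208/(-94*(1 - 94) - 45100) = -9208/(-94*(-93) - 45100) = -9208/(8742 - 45100) = -9208/(-36358) = -9208*(-1/36358) = 4604/18179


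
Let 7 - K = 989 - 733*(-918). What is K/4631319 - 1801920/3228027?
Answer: -1110817892/1578505203 ≈ -0.70372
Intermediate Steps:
K = -673876 (K = 7 - (989 - 733*(-918)) = 7 - (989 + 672894) = 7 - 1*673883 = 7 - 673883 = -673876)
K/4631319 - 1801920/3228027 = -673876/4631319 - 1801920/3228027 = -673876*1/4631319 - 1801920*1/3228027 = -2348/16137 - 600640/1076009 = -1110817892/1578505203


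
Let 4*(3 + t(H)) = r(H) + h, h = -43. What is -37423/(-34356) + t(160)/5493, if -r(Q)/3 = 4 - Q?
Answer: 5808661/5242153 ≈ 1.1081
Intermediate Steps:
r(Q) = -12 + 3*Q (r(Q) = -3*(4 - Q) = -12 + 3*Q)
t(H) = -67/4 + 3*H/4 (t(H) = -3 + ((-12 + 3*H) - 43)/4 = -3 + (-55 + 3*H)/4 = -3 + (-55/4 + 3*H/4) = -67/4 + 3*H/4)
-37423/(-34356) + t(160)/5493 = -37423/(-34356) + (-67/4 + (3/4)*160)/5493 = -37423*(-1/34356) + (-67/4 + 120)*(1/5493) = 37423/34356 + (413/4)*(1/5493) = 37423/34356 + 413/21972 = 5808661/5242153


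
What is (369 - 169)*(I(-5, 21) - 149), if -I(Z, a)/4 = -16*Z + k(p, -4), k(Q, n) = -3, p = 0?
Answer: -91400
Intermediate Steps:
I(Z, a) = 12 + 64*Z (I(Z, a) = -4*(-16*Z - 3) = -4*(-3 - 16*Z) = 12 + 64*Z)
(369 - 169)*(I(-5, 21) - 149) = (369 - 169)*((12 + 64*(-5)) - 149) = 200*((12 - 320) - 149) = 200*(-308 - 149) = 200*(-457) = -91400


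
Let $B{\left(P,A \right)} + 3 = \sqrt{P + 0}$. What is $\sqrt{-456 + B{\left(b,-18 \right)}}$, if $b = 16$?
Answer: $i \sqrt{455} \approx 21.331 i$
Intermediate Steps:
$B{\left(P,A \right)} = -3 + \sqrt{P}$ ($B{\left(P,A \right)} = -3 + \sqrt{P + 0} = -3 + \sqrt{P}$)
$\sqrt{-456 + B{\left(b,-18 \right)}} = \sqrt{-456 - \left(3 - \sqrt{16}\right)} = \sqrt{-456 + \left(-3 + 4\right)} = \sqrt{-456 + 1} = \sqrt{-455} = i \sqrt{455}$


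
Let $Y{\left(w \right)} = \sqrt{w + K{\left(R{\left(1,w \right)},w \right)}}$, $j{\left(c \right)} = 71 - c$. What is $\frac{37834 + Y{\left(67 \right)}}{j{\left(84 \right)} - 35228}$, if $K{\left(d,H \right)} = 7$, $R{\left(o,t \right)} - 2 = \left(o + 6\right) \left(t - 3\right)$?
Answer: $- \frac{37834}{35241} - \frac{\sqrt{74}}{35241} \approx -1.0738$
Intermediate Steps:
$R{\left(o,t \right)} = 2 + \left(-3 + t\right) \left(6 + o\right)$ ($R{\left(o,t \right)} = 2 + \left(o + 6\right) \left(t - 3\right) = 2 + \left(6 + o\right) \left(-3 + t\right) = 2 + \left(-3 + t\right) \left(6 + o\right)$)
$Y{\left(w \right)} = \sqrt{7 + w}$ ($Y{\left(w \right)} = \sqrt{w + 7} = \sqrt{7 + w}$)
$\frac{37834 + Y{\left(67 \right)}}{j{\left(84 \right)} - 35228} = \frac{37834 + \sqrt{7 + 67}}{\left(71 - 84\right) - 35228} = \frac{37834 + \sqrt{74}}{\left(71 - 84\right) - 35228} = \frac{37834 + \sqrt{74}}{-13 - 35228} = \frac{37834 + \sqrt{74}}{-35241} = \left(37834 + \sqrt{74}\right) \left(- \frac{1}{35241}\right) = - \frac{37834}{35241} - \frac{\sqrt{74}}{35241}$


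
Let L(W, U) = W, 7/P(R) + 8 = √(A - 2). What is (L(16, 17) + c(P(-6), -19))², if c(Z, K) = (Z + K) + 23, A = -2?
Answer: 425055/1156 - 2282*I/289 ≈ 367.69 - 7.8962*I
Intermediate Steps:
P(R) = 7*(-8 - 2*I)/68 (P(R) = 7/(-8 + √(-2 - 2)) = 7/(-8 + √(-4)) = 7/(-8 + 2*I) = 7*((-8 - 2*I)/68) = 7*(-8 - 2*I)/68)
c(Z, K) = 23 + K + Z (c(Z, K) = (K + Z) + 23 = 23 + K + Z)
(L(16, 17) + c(P(-6), -19))² = (16 + (23 - 19 + (-14/17 - 7*I/34)))² = (16 + (54/17 - 7*I/34))² = (326/17 - 7*I/34)²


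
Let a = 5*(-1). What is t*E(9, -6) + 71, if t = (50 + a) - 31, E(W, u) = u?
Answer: -13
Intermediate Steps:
a = -5
t = 14 (t = (50 - 5) - 31 = 45 - 31 = 14)
t*E(9, -6) + 71 = 14*(-6) + 71 = -84 + 71 = -13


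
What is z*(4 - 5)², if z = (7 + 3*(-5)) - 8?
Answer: -16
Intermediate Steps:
z = -16 (z = (7 - 15) - 8 = -8 - 8 = -16)
z*(4 - 5)² = -16*(4 - 5)² = -16*(-1)² = -16*1 = -16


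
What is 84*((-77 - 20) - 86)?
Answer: -15372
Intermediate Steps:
84*((-77 - 20) - 86) = 84*(-97 - 86) = 84*(-183) = -15372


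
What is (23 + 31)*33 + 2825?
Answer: 4607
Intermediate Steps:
(23 + 31)*33 + 2825 = 54*33 + 2825 = 1782 + 2825 = 4607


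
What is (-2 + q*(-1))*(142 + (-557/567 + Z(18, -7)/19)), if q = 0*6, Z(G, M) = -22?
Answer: -3013418/10773 ≈ -279.72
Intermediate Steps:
q = 0
(-2 + q*(-1))*(142 + (-557/567 + Z(18, -7)/19)) = (-2 + 0*(-1))*(142 + (-557/567 - 22/19)) = (-2 + 0)*(142 + (-557*1/567 - 22*1/19)) = -2*(142 + (-557/567 - 22/19)) = -2*(142 - 23057/10773) = -2*1506709/10773 = -3013418/10773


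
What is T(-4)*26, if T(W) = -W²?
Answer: -416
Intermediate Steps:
T(-4)*26 = -1*(-4)²*26 = -1*16*26 = -16*26 = -416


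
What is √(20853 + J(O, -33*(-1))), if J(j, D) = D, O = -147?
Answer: 59*√6 ≈ 144.52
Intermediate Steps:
√(20853 + J(O, -33*(-1))) = √(20853 - 33*(-1)) = √(20853 + 33) = √20886 = 59*√6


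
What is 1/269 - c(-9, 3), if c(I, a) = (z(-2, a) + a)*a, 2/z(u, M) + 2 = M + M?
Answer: -5647/538 ≈ -10.496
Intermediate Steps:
z(u, M) = 2/(-2 + 2*M) (z(u, M) = 2/(-2 + (M + M)) = 2/(-2 + 2*M))
c(I, a) = a*(a + 1/(-1 + a)) (c(I, a) = (1/(-1 + a) + a)*a = (a + 1/(-1 + a))*a = a*(a + 1/(-1 + a)))
1/269 - c(-9, 3) = 1/269 - 3*(1 + 3*(-1 + 3))/(-1 + 3) = 1/269 - 3*(1 + 3*2)/2 = 1/269 - 3*(1 + 6)/2 = 1/269 - 3*7/2 = 1/269 - 1*21/2 = 1/269 - 21/2 = -5647/538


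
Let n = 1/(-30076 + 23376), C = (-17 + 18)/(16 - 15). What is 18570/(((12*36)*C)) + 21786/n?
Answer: -10509563305/72 ≈ -1.4597e+8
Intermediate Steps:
C = 1 (C = 1/1 = 1*1 = 1)
n = -1/6700 (n = 1/(-6700) = -1/6700 ≈ -0.00014925)
18570/(((12*36)*C)) + 21786/n = 18570/(((12*36)*1)) + 21786/(-1/6700) = 18570/((432*1)) + 21786*(-6700) = 18570/432 - 145966200 = 18570*(1/432) - 145966200 = 3095/72 - 145966200 = -10509563305/72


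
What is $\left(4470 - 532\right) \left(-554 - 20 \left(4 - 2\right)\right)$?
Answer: $-2339172$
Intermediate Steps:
$\left(4470 - 532\right) \left(-554 - 20 \left(4 - 2\right)\right) = 3938 \left(-554 - 40\right) = 3938 \left(-594\right) = -2339172$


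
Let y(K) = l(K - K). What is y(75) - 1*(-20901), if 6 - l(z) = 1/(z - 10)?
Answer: 209071/10 ≈ 20907.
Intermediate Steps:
l(z) = 6 - 1/(-10 + z) (l(z) = 6 - 1/(z - 10) = 6 - 1/(-10 + z))
y(K) = 61/10 (y(K) = (-61 + 6*(K - K))/(-10 + (K - K)) = (-61 + 6*0)/(-10 + 0) = (-61 + 0)/(-10) = -⅒*(-61) = 61/10)
y(75) - 1*(-20901) = 61/10 - 1*(-20901) = 61/10 + 20901 = 209071/10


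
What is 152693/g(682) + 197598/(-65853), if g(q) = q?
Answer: 3306843431/14970582 ≈ 220.89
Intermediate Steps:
152693/g(682) + 197598/(-65853) = 152693/682 + 197598/(-65853) = 152693*(1/682) + 197598*(-1/65853) = 152693/682 - 65866/21951 = 3306843431/14970582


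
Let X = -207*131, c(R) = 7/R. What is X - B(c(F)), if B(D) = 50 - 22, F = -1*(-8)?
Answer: -27145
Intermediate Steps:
F = 8
X = -27117
B(D) = 28
X - B(c(F)) = -27117 - 1*28 = -27117 - 28 = -27145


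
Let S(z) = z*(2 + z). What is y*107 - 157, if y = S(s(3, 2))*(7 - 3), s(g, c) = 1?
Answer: 1127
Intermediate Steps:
y = 12 (y = (1*(2 + 1))*(7 - 3) = (1*3)*4 = 3*4 = 12)
y*107 - 157 = 12*107 - 157 = 1284 - 157 = 1127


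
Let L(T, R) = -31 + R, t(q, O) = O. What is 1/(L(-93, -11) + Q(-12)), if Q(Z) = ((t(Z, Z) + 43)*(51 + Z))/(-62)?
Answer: -2/123 ≈ -0.016260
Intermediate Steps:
Q(Z) = -(43 + Z)*(51 + Z)/62 (Q(Z) = ((Z + 43)*(51 + Z))/(-62) = ((43 + Z)*(51 + Z))*(-1/62) = -(43 + Z)*(51 + Z)/62)
1/(L(-93, -11) + Q(-12)) = 1/((-31 - 11) + (-2193/62 - 47/31*(-12) - 1/62*(-12)²)) = 1/(-42 + (-2193/62 + 564/31 - 1/62*144)) = 1/(-42 + (-2193/62 + 564/31 - 72/31)) = 1/(-42 - 39/2) = 1/(-123/2) = -2/123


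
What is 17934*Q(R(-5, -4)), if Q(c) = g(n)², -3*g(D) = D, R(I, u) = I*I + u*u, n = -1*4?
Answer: 95648/3 ≈ 31883.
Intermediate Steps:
n = -4
R(I, u) = I² + u²
g(D) = -D/3
Q(c) = 16/9 (Q(c) = (-⅓*(-4))² = (4/3)² = 16/9)
17934*Q(R(-5, -4)) = 17934*(16/9) = 95648/3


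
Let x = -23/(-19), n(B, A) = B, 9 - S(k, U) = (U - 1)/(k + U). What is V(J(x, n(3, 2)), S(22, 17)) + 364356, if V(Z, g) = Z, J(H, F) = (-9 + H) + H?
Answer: 6922639/19 ≈ 3.6435e+5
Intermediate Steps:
S(k, U) = 9 - (-1 + U)/(U + k) (S(k, U) = 9 - (U - 1)/(k + U) = 9 - (-1 + U)/(U + k))
x = 23/19 (x = -23*(-1/19) = 23/19 ≈ 1.2105)
J(H, F) = -9 + 2*H
V(J(x, n(3, 2)), S(22, 17)) + 364356 = (-9 + 2*(23/19)) + 364356 = (-9 + 46/19) + 364356 = -125/19 + 364356 = 6922639/19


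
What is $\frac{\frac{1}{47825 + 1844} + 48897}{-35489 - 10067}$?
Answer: $- \frac{1214332547}{1131360482} \approx -1.0733$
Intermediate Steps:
$\frac{\frac{1}{47825 + 1844} + 48897}{-35489 - 10067} = \frac{\frac{1}{49669} + 48897}{-45556} = \left(\frac{1}{49669} + 48897\right) \left(- \frac{1}{45556}\right) = \frac{2428665094}{49669} \left(- \frac{1}{45556}\right) = - \frac{1214332547}{1131360482}$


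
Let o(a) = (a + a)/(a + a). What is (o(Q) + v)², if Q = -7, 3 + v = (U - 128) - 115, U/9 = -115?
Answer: 1638400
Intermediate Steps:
U = -1035 (U = 9*(-115) = -1035)
v = -1281 (v = -3 + ((-1035 - 128) - 115) = -3 + (-1163 - 115) = -3 - 1278 = -1281)
o(a) = 1 (o(a) = (2*a)/((2*a)) = (2*a)*(1/(2*a)) = 1)
(o(Q) + v)² = (1 - 1281)² = (-1280)² = 1638400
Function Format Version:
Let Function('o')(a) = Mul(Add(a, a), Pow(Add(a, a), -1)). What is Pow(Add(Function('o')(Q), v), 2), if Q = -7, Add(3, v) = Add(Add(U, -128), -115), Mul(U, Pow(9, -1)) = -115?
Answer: 1638400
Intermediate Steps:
U = -1035 (U = Mul(9, -115) = -1035)
v = -1281 (v = Add(-3, Add(Add(-1035, -128), -115)) = Add(-3, Add(-1163, -115)) = Add(-3, -1278) = -1281)
Function('o')(a) = 1 (Function('o')(a) = Mul(Mul(2, a), Pow(Mul(2, a), -1)) = Mul(Mul(2, a), Mul(Rational(1, 2), Pow(a, -1))) = 1)
Pow(Add(Function('o')(Q), v), 2) = Pow(Add(1, -1281), 2) = Pow(-1280, 2) = 1638400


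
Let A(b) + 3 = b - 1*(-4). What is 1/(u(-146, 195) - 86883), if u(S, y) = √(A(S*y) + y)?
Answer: -86883/7548683963 - I*√28274/7548683963 ≈ -1.151e-5 - 2.2275e-8*I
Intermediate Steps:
A(b) = 1 + b (A(b) = -3 + (b - 1*(-4)) = -3 + (b + 4) = -3 + (4 + b) = 1 + b)
u(S, y) = √(1 + y + S*y) (u(S, y) = √((1 + S*y) + y) = √(1 + y + S*y))
1/(u(-146, 195) - 86883) = 1/(√(1 + 195 - 146*195) - 86883) = 1/(√(1 + 195 - 28470) - 86883) = 1/(√(-28274) - 86883) = 1/(I*√28274 - 86883) = 1/(-86883 + I*√28274)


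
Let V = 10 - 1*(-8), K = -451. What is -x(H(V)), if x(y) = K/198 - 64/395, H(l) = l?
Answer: 17347/7110 ≈ 2.4398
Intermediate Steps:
V = 18 (V = 10 + 8 = 18)
x(y) = -17347/7110 (x(y) = -451/198 - 64/395 = -451*1/198 - 64*1/395 = -41/18 - 64/395 = -17347/7110)
-x(H(V)) = -1*(-17347/7110) = 17347/7110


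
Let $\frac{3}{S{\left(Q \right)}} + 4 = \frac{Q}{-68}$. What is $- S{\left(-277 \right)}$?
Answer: $- \frac{204}{5} \approx -40.8$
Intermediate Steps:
$S{\left(Q \right)} = \frac{3}{-4 - \frac{Q}{68}}$ ($S{\left(Q \right)} = \frac{3}{-4 + \frac{Q}{-68}} = \frac{3}{-4 + Q \left(- \frac{1}{68}\right)} = \frac{3}{-4 - \frac{Q}{68}}$)
$- S{\left(-277 \right)} = - \frac{-204}{272 - 277} = - \frac{-204}{-5} = - \frac{\left(-204\right) \left(-1\right)}{5} = \left(-1\right) \frac{204}{5} = - \frac{204}{5}$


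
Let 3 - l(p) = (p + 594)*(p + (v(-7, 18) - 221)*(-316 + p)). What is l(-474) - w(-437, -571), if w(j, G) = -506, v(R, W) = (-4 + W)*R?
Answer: -30183811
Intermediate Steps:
v(R, W) = R*(-4 + W)
l(p) = 3 - (594 + p)*(100804 - 318*p) (l(p) = 3 - (p + 594)*(p + (-7*(-4 + 18) - 221)*(-316 + p)) = 3 - (594 + p)*(p + (-7*14 - 221)*(-316 + p)) = 3 - (594 + p)*(p + (-98 - 221)*(-316 + p)) = 3 - (594 + p)*(p - 319*(-316 + p)) = 3 - (594 + p)*(p + (100804 - 319*p)) = 3 - (594 + p)*(100804 - 318*p))
l(-474) - w(-437, -571) = (-59877573 + 318*(-474)² + 88088*(-474)) - 1*(-506) = (-59877573 + 318*224676 - 41753712) + 506 = (-59877573 + 71446968 - 41753712) + 506 = -30184317 + 506 = -30183811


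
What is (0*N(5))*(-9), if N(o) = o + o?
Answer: 0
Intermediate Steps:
N(o) = 2*o
(0*N(5))*(-9) = (0*(2*5))*(-9) = (0*10)*(-9) = 0*(-9) = 0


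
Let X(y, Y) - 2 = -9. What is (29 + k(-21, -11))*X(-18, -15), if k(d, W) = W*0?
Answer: -203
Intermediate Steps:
X(y, Y) = -7 (X(y, Y) = 2 - 9 = -7)
k(d, W) = 0
(29 + k(-21, -11))*X(-18, -15) = (29 + 0)*(-7) = 29*(-7) = -203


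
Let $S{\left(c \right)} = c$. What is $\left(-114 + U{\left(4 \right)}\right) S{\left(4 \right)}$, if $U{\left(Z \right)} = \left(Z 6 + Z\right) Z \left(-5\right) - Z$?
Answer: $-2712$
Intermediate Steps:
$U{\left(Z \right)} = - Z - 35 Z^{2}$ ($U{\left(Z \right)} = \left(6 Z + Z\right) Z \left(-5\right) - Z = 7 Z Z \left(-5\right) - Z = 7 Z^{2} \left(-5\right) - Z = - 35 Z^{2} - Z = - Z - 35 Z^{2}$)
$\left(-114 + U{\left(4 \right)}\right) S{\left(4 \right)} = \left(-114 - 4 \left(1 + 35 \cdot 4\right)\right) 4 = \left(-114 - 4 \left(1 + 140\right)\right) 4 = \left(-114 - 4 \cdot 141\right) 4 = \left(-114 - 564\right) 4 = \left(-678\right) 4 = -2712$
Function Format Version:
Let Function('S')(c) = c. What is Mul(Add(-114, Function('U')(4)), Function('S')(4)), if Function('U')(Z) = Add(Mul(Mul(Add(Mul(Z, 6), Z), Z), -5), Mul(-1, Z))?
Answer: -2712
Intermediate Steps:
Function('U')(Z) = Add(Mul(-1, Z), Mul(-35, Pow(Z, 2))) (Function('U')(Z) = Add(Mul(Mul(Add(Mul(6, Z), Z), Z), -5), Mul(-1, Z)) = Add(Mul(Mul(Mul(7, Z), Z), -5), Mul(-1, Z)) = Add(Mul(Mul(7, Pow(Z, 2)), -5), Mul(-1, Z)) = Add(Mul(-35, Pow(Z, 2)), Mul(-1, Z)) = Add(Mul(-1, Z), Mul(-35, Pow(Z, 2))))
Mul(Add(-114, Function('U')(4)), Function('S')(4)) = Mul(Add(-114, Mul(-1, 4, Add(1, Mul(35, 4)))), 4) = Mul(Add(-114, Mul(-1, 4, Add(1, 140))), 4) = Mul(Add(-114, Mul(-1, 4, 141)), 4) = Mul(Add(-114, -564), 4) = Mul(-678, 4) = -2712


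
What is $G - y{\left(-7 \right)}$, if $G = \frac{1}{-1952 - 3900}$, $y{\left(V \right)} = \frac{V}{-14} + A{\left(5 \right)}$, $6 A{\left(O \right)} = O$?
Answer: $- \frac{23411}{17556} \approx -1.3335$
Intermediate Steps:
$A{\left(O \right)} = \frac{O}{6}$
$y{\left(V \right)} = \frac{5}{6} - \frac{V}{14}$ ($y{\left(V \right)} = \frac{V}{-14} + \frac{1}{6} \cdot 5 = V \left(- \frac{1}{14}\right) + \frac{5}{6} = - \frac{V}{14} + \frac{5}{6} = \frac{5}{6} - \frac{V}{14}$)
$G = - \frac{1}{5852}$ ($G = \frac{1}{-5852} = - \frac{1}{5852} \approx -0.00017088$)
$G - y{\left(-7 \right)} = - \frac{1}{5852} - \left(\frac{5}{6} - - \frac{1}{2}\right) = - \frac{1}{5852} - \left(\frac{5}{6} + \frac{1}{2}\right) = - \frac{1}{5852} - \frac{4}{3} = - \frac{23411}{17556}$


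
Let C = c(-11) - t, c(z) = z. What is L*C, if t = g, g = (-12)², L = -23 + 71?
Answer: -7440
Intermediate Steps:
L = 48
g = 144
t = 144
C = -155 (C = -11 - 1*144 = -11 - 144 = -155)
L*C = 48*(-155) = -7440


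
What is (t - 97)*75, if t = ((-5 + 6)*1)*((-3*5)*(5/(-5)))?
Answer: -6150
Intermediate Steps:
t = 15 (t = (1*1)*(-75*(-1)/5) = 1*(-15*(-1)) = 1*15 = 15)
(t - 97)*75 = (15 - 97)*75 = -82*75 = -6150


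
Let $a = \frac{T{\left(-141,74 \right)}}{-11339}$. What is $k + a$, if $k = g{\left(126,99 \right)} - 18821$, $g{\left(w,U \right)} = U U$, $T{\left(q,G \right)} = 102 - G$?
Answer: $- \frac{102277808}{11339} \approx -9020.0$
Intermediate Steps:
$g{\left(w,U \right)} = U^{2}$
$a = - \frac{28}{11339}$ ($a = \frac{102 - 74}{-11339} = \left(102 - 74\right) \left(- \frac{1}{11339}\right) = 28 \left(- \frac{1}{11339}\right) = - \frac{28}{11339} \approx -0.0024694$)
$k = -9020$ ($k = 99^{2} - 18821 = 9801 - 18821 = -9020$)
$k + a = -9020 - \frac{28}{11339} = - \frac{102277808}{11339}$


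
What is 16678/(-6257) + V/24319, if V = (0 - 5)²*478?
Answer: -330821132/152163983 ≈ -2.1741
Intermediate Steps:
V = 11950 (V = (-5)²*478 = 25*478 = 11950)
16678/(-6257) + V/24319 = 16678/(-6257) + 11950/24319 = 16678*(-1/6257) + 11950*(1/24319) = -16678/6257 + 11950/24319 = -330821132/152163983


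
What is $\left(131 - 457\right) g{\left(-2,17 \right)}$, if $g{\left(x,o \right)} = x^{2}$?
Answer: $-1304$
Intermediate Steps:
$\left(131 - 457\right) g{\left(-2,17 \right)} = \left(131 - 457\right) \left(-2\right)^{2} = \left(-326\right) 4 = -1304$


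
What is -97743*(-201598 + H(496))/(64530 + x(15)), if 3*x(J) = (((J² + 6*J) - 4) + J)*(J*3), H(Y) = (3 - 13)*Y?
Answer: 3364933099/11570 ≈ 2.9083e+5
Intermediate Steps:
H(Y) = -10*Y
x(J) = J*(-4 + J² + 7*J) (x(J) = ((((J² + 6*J) - 4) + J)*(J*3))/3 = (((-4 + J² + 6*J) + J)*(3*J))/3 = ((-4 + J² + 7*J)*(3*J))/3 = (3*J*(-4 + J² + 7*J))/3 = J*(-4 + J² + 7*J))
-97743*(-201598 + H(496))/(64530 + x(15)) = -97743*(-201598 - 10*496)/(64530 + 15*(-4 + 15² + 7*15)) = -97743*(-201598 - 4960)/(64530 + 15*(-4 + 225 + 105)) = -97743*(-206558/(64530 + 15*326)) = -97743*(-206558/(64530 + 4890)) = -97743/(69420*(-1/206558)) = -97743/(-34710/103279) = -97743*(-103279/34710) = 3364933099/11570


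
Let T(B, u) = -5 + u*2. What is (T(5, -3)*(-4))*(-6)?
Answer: -264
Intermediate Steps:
T(B, u) = -5 + 2*u
(T(5, -3)*(-4))*(-6) = ((-5 + 2*(-3))*(-4))*(-6) = ((-5 - 6)*(-4))*(-6) = -11*(-4)*(-6) = 44*(-6) = -264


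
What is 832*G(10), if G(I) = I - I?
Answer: 0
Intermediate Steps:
G(I) = 0
832*G(10) = 832*0 = 0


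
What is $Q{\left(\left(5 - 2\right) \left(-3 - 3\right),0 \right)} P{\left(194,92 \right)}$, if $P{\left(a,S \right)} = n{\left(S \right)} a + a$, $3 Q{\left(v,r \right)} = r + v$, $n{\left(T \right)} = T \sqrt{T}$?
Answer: $-1164 - 214176 \sqrt{23} \approx -1.0283 \cdot 10^{6}$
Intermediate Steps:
$n{\left(T \right)} = T^{\frac{3}{2}}$
$Q{\left(v,r \right)} = \frac{r}{3} + \frac{v}{3}$ ($Q{\left(v,r \right)} = \frac{r + v}{3} = \frac{r}{3} + \frac{v}{3}$)
$P{\left(a,S \right)} = a + a S^{\frac{3}{2}}$ ($P{\left(a,S \right)} = S^{\frac{3}{2}} a + a = a S^{\frac{3}{2}} + a = a + a S^{\frac{3}{2}}$)
$Q{\left(\left(5 - 2\right) \left(-3 - 3\right),0 \right)} P{\left(194,92 \right)} = \left(\frac{1}{3} \cdot 0 + \frac{\left(5 - 2\right) \left(-3 - 3\right)}{3}\right) 194 \left(1 + 92^{\frac{3}{2}}\right) = \left(0 + \frac{3 \left(-6\right)}{3}\right) 194 \left(1 + 184 \sqrt{23}\right) = \left(0 + \frac{1}{3} \left(-18\right)\right) \left(194 + 35696 \sqrt{23}\right) = \left(0 - 6\right) \left(194 + 35696 \sqrt{23}\right) = - 6 \left(194 + 35696 \sqrt{23}\right) = -1164 - 214176 \sqrt{23}$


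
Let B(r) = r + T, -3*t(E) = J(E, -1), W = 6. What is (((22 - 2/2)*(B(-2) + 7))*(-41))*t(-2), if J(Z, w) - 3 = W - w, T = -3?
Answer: 5740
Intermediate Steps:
J(Z, w) = 9 - w (J(Z, w) = 3 + (6 - w) = 9 - w)
t(E) = -10/3 (t(E) = -(9 - 1*(-1))/3 = -(9 + 1)/3 = -⅓*10 = -10/3)
B(r) = -3 + r (B(r) = r - 3 = -3 + r)
(((22 - 2/2)*(B(-2) + 7))*(-41))*t(-2) = (((22 - 2/2)*((-3 - 2) + 7))*(-41))*(-10/3) = (((22 - 2*½)*(-5 + 7))*(-41))*(-10/3) = (((22 - 1)*2)*(-41))*(-10/3) = ((21*2)*(-41))*(-10/3) = (42*(-41))*(-10/3) = -1722*(-10/3) = 5740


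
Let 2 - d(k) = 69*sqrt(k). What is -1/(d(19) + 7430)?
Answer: -7432/55144165 - 69*sqrt(19)/55144165 ≈ -0.00014023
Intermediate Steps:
d(k) = 2 - 69*sqrt(k)
-1/(d(19) + 7430) = -1/((2 - 69*sqrt(19)) + 7430) = -1/(7432 - 69*sqrt(19))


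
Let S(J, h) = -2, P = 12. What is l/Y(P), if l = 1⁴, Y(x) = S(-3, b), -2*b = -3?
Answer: -½ ≈ -0.50000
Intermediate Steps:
b = 3/2 (b = -½*(-3) = 3/2 ≈ 1.5000)
Y(x) = -2
l = 1
l/Y(P) = 1/(-2) = 1*(-½) = -½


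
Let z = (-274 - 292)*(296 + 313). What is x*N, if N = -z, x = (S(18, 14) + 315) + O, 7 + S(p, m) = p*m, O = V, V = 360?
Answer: 317118480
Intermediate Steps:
O = 360
z = -344694 (z = -566*609 = -344694)
S(p, m) = -7 + m*p (S(p, m) = -7 + p*m = -7 + m*p)
x = 920 (x = ((-7 + 14*18) + 315) + 360 = ((-7 + 252) + 315) + 360 = (245 + 315) + 360 = 560 + 360 = 920)
N = 344694 (N = -1*(-344694) = 344694)
x*N = 920*344694 = 317118480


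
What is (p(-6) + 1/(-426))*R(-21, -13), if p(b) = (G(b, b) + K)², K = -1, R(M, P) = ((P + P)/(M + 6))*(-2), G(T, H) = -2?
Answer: -99658/3195 ≈ -31.192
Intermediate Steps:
R(M, P) = -4*P/(6 + M) (R(M, P) = ((2*P)/(6 + M))*(-2) = (2*P/(6 + M))*(-2) = -4*P/(6 + M))
p(b) = 9 (p(b) = (-2 - 1)² = (-3)² = 9)
(p(-6) + 1/(-426))*R(-21, -13) = (9 + 1/(-426))*(-4*(-13)/(6 - 21)) = (9 - 1/426)*(-4*(-13)/(-15)) = 3833*(-4*(-13)*(-1/15))/426 = (3833/426)*(-52/15) = -99658/3195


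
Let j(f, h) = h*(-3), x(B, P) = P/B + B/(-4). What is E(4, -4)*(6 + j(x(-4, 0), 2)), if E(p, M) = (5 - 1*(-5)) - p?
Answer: 0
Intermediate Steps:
x(B, P) = -B/4 + P/B (x(B, P) = P/B + B*(-1/4) = P/B - B/4 = -B/4 + P/B)
E(p, M) = 10 - p (E(p, M) = (5 + 5) - p = 10 - p)
j(f, h) = -3*h
E(4, -4)*(6 + j(x(-4, 0), 2)) = (10 - 1*4)*(6 - 3*2) = (10 - 4)*(6 - 6) = 6*0 = 0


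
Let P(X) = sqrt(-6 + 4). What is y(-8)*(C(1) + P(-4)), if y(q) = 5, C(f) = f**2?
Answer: 5 + 5*I*sqrt(2) ≈ 5.0 + 7.0711*I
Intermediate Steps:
P(X) = I*sqrt(2) (P(X) = sqrt(-2) = I*sqrt(2))
y(-8)*(C(1) + P(-4)) = 5*(1**2 + I*sqrt(2)) = 5*(1 + I*sqrt(2)) = 5 + 5*I*sqrt(2)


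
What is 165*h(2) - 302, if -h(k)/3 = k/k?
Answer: -797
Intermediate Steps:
h(k) = -3 (h(k) = -3*k/k = -3*1 = -3)
165*h(2) - 302 = 165*(-3) - 302 = -495 - 302 = -797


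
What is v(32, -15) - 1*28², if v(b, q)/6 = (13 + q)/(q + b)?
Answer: -13340/17 ≈ -784.71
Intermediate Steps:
v(b, q) = 6*(13 + q)/(b + q) (v(b, q) = 6*((13 + q)/(q + b)) = 6*((13 + q)/(b + q)) = 6*(13 + q)/(b + q))
v(32, -15) - 1*28² = 6*(13 - 15)/(32 - 15) - 1*28² = 6*(-2)/17 - 1*784 = 6*(1/17)*(-2) - 784 = -12/17 - 784 = -13340/17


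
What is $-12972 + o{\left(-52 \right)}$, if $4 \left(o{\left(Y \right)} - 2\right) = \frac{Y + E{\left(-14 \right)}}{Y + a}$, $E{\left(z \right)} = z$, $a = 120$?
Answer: $- \frac{1763953}{136} \approx -12970.0$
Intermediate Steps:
$o{\left(Y \right)} = 2 + \frac{-14 + Y}{4 \left(120 + Y\right)}$ ($o{\left(Y \right)} = 2 + \frac{\left(Y - 14\right) \frac{1}{Y + 120}}{4} = 2 + \frac{\left(-14 + Y\right) \frac{1}{120 + Y}}{4} = 2 + \frac{\frac{1}{120 + Y} \left(-14 + Y\right)}{4} = 2 + \frac{-14 + Y}{4 \left(120 + Y\right)}$)
$-12972 + o{\left(-52 \right)} = -12972 + \frac{946 + 9 \left(-52\right)}{4 \left(120 - 52\right)} = -12972 + \frac{946 - 468}{4 \cdot 68} = -12972 + \frac{1}{4} \cdot \frac{1}{68} \cdot 478 = -12972 + \frac{239}{136} = - \frac{1763953}{136}$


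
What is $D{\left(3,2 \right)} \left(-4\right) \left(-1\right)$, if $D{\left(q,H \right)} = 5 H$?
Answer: $40$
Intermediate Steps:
$D{\left(3,2 \right)} \left(-4\right) \left(-1\right) = 5 \cdot 2 \left(-4\right) \left(-1\right) = 10 \left(-4\right) \left(-1\right) = \left(-40\right) \left(-1\right) = 40$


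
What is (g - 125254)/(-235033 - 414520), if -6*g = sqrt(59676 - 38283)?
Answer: 125254/649553 + sqrt(2377)/1299106 ≈ 0.19287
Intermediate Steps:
g = -sqrt(2377)/2 (g = -sqrt(59676 - 38283)/6 = -sqrt(2377)/2 ≈ -24.377)
(g - 125254)/(-235033 - 414520) = (-sqrt(2377)/2 - 125254)/(-235033 - 414520) = (-125254 - sqrt(2377)/2)/(-649553) = (-125254 - sqrt(2377)/2)*(-1/649553) = 125254/649553 + sqrt(2377)/1299106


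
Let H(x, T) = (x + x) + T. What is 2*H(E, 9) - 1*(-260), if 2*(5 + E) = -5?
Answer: 248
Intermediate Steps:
E = -15/2 (E = -5 + (½)*(-5) = -5 - 5/2 = -15/2 ≈ -7.5000)
H(x, T) = T + 2*x (H(x, T) = 2*x + T = T + 2*x)
2*H(E, 9) - 1*(-260) = 2*(9 + 2*(-15/2)) - 1*(-260) = 2*(9 - 15) + 260 = 2*(-6) + 260 = -12 + 260 = 248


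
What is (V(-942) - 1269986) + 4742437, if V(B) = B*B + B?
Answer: 4358873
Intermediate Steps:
V(B) = B + B**2 (V(B) = B**2 + B = B + B**2)
(V(-942) - 1269986) + 4742437 = (-942*(1 - 942) - 1269986) + 4742437 = (-942*(-941) - 1269986) + 4742437 = (886422 - 1269986) + 4742437 = -383564 + 4742437 = 4358873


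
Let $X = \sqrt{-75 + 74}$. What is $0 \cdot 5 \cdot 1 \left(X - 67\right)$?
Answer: $0$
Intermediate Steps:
$X = i$ ($X = \sqrt{-1} = i \approx 1.0 i$)
$0 \cdot 5 \cdot 1 \left(X - 67\right) = 0 \cdot 5 \cdot 1 \left(i - 67\right) = 0 \cdot 1 \left(-67 + i\right) = 0 \left(-67 + i\right) = 0$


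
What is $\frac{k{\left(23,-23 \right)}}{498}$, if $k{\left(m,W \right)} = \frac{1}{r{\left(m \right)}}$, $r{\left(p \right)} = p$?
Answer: $\frac{1}{11454} \approx 8.7306 \cdot 10^{-5}$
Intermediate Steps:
$k{\left(m,W \right)} = \frac{1}{m}$
$\frac{k{\left(23,-23 \right)}}{498} = \frac{1}{23 \cdot 498} = \frac{1}{23} \cdot \frac{1}{498} = \frac{1}{11454}$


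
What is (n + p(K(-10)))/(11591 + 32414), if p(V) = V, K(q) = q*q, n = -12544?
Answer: -12444/44005 ≈ -0.28279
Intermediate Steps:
K(q) = q²
(n + p(K(-10)))/(11591 + 32414) = (-12544 + (-10)²)/(11591 + 32414) = (-12544 + 100)/44005 = -12444*1/44005 = -12444/44005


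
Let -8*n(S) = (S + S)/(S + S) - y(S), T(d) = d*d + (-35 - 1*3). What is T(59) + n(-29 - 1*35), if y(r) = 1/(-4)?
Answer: 110171/32 ≈ 3442.8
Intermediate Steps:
y(r) = -1/4
T(d) = -38 + d**2 (T(d) = d**2 + (-35 - 3) = d**2 - 38 = -38 + d**2)
n(S) = -5/32 (n(S) = -((S + S)/(S + S) - 1*(-1/4))/8 = -((2*S)/((2*S)) + 1/4)/8 = -((2*S)*(1/(2*S)) + 1/4)/8 = -(1 + 1/4)/8 = -1/8*5/4 = -5/32)
T(59) + n(-29 - 1*35) = (-38 + 59**2) - 5/32 = (-38 + 3481) - 5/32 = 3443 - 5/32 = 110171/32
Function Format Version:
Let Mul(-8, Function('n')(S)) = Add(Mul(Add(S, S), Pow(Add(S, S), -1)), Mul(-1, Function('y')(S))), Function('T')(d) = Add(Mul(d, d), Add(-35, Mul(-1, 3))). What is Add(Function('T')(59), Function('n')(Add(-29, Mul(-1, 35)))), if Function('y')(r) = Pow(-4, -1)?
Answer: Rational(110171, 32) ≈ 3442.8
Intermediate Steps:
Function('y')(r) = Rational(-1, 4)
Function('T')(d) = Add(-38, Pow(d, 2)) (Function('T')(d) = Add(Pow(d, 2), Add(-35, -3)) = Add(Pow(d, 2), -38) = Add(-38, Pow(d, 2)))
Function('n')(S) = Rational(-5, 32) (Function('n')(S) = Mul(Rational(-1, 8), Add(Mul(Add(S, S), Pow(Add(S, S), -1)), Mul(-1, Rational(-1, 4)))) = Mul(Rational(-1, 8), Add(Mul(Mul(2, S), Pow(Mul(2, S), -1)), Rational(1, 4))) = Mul(Rational(-1, 8), Add(Mul(Mul(2, S), Mul(Rational(1, 2), Pow(S, -1))), Rational(1, 4))) = Mul(Rational(-1, 8), Add(1, Rational(1, 4))) = Mul(Rational(-1, 8), Rational(5, 4)) = Rational(-5, 32))
Add(Function('T')(59), Function('n')(Add(-29, Mul(-1, 35)))) = Add(Add(-38, Pow(59, 2)), Rational(-5, 32)) = Add(Add(-38, 3481), Rational(-5, 32)) = Add(3443, Rational(-5, 32)) = Rational(110171, 32)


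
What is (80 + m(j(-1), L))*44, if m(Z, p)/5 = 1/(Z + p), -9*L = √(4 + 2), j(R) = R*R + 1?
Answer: 192500/53 + 330*√6/53 ≈ 3647.3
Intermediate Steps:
j(R) = 1 + R² (j(R) = R² + 1 = 1 + R²)
L = -√6/9 (L = -√(4 + 2)/9 = -√6/9 ≈ -0.27217)
m(Z, p) = 5/(Z + p)
(80 + m(j(-1), L))*44 = (80 + 5/((1 + (-1)²) - √6/9))*44 = (80 + 5/((1 + 1) - √6/9))*44 = (80 + 5/(2 - √6/9))*44 = 3520 + 220/(2 - √6/9)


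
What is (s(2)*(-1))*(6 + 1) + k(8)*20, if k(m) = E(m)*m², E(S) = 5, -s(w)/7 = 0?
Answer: 6400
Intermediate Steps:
s(w) = 0 (s(w) = -7*0 = 0)
k(m) = 5*m²
(s(2)*(-1))*(6 + 1) + k(8)*20 = (0*(-1))*(6 + 1) + (5*8²)*20 = 0*7 + (5*64)*20 = 0 + 320*20 = 0 + 6400 = 6400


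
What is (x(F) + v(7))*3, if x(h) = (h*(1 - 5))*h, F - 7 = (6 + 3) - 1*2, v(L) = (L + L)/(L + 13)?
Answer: -23499/10 ≈ -2349.9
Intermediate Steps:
v(L) = 2*L/(13 + L) (v(L) = (2*L)/(13 + L) = 2*L/(13 + L))
F = 14 (F = 7 + ((6 + 3) - 1*2) = 7 + (9 - 2) = 7 + 7 = 14)
x(h) = -4*h² (x(h) = (h*(-4))*h = (-4*h)*h = -4*h²)
(x(F) + v(7))*3 = (-4*14² + 2*7/(13 + 7))*3 = (-4*196 + 2*7/20)*3 = (-784 + 2*7*(1/20))*3 = (-784 + 7/10)*3 = -7833/10*3 = -23499/10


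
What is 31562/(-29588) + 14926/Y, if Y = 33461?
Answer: -307232797/495022034 ≈ -0.62064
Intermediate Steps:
31562/(-29588) + 14926/Y = 31562/(-29588) + 14926/33461 = 31562*(-1/29588) + 14926*(1/33461) = -15781/14794 + 14926/33461 = -307232797/495022034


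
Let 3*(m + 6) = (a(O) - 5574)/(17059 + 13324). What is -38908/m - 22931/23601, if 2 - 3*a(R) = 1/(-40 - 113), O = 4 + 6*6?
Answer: 38412110241847673/5984800700505 ≈ 6418.3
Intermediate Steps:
O = 40 (O = 4 + 36 = 40)
a(R) = 307/459 (a(R) = ⅔ - 1/(3*(-40 - 113)) = ⅔ - ⅓/(-153) = ⅔ - ⅓*(-1/153) = ⅔ + 1/459 = 307/459)
m = -253582505/41837391 (m = -6 + ((307/459 - 5574)/(17059 + 13324))/3 = -6 + (-2558159/459/30383)/3 = -6 + (-2558159/459*1/30383)/3 = -6 + (⅓)*(-2558159/13945797) = -6 - 2558159/41837391 = -253582505/41837391 ≈ -6.0611)
-38908/m - 22931/23601 = -38908/(-253582505/41837391) - 22931/23601 = -38908*(-41837391/253582505) - 22931*1/23601 = 1627809209028/253582505 - 22931/23601 = 38412110241847673/5984800700505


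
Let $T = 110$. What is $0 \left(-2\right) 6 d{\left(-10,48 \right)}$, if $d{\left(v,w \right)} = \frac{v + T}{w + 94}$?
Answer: $0$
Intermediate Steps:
$d{\left(v,w \right)} = \frac{110 + v}{94 + w}$ ($d{\left(v,w \right)} = \frac{v + 110}{w + 94} = \frac{110 + v}{94 + w}$)
$0 \left(-2\right) 6 d{\left(-10,48 \right)} = 0 \left(-2\right) 6 \frac{110 - 10}{94 + 48} = 0 \cdot 6 \cdot \frac{1}{142} \cdot 100 = 0 \cdot \frac{1}{142} \cdot 100 = 0 \cdot \frac{50}{71} = 0$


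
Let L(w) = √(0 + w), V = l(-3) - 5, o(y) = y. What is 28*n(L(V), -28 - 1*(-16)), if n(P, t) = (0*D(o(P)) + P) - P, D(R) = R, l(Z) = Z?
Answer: 0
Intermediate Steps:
V = -8 (V = -3 - 5 = -8)
L(w) = √w
n(P, t) = 0 (n(P, t) = (0*P + P) - P = (0 + P) - P = P - P = 0)
28*n(L(V), -28 - 1*(-16)) = 28*0 = 0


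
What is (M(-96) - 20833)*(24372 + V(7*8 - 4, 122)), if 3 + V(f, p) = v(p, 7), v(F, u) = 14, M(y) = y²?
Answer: -283257311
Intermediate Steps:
V(f, p) = 11 (V(f, p) = -3 + 14 = 11)
(M(-96) - 20833)*(24372 + V(7*8 - 4, 122)) = ((-96)² - 20833)*(24372 + 11) = (9216 - 20833)*24383 = -11617*24383 = -283257311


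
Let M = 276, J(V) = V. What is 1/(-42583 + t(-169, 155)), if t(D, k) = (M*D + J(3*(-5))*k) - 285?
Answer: -1/91837 ≈ -1.0889e-5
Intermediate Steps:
t(D, k) = -285 - 15*k + 276*D (t(D, k) = (276*D + (3*(-5))*k) - 285 = (276*D - 15*k) - 285 = (-15*k + 276*D) - 285 = -285 - 15*k + 276*D)
1/(-42583 + t(-169, 155)) = 1/(-42583 + (-285 - 15*155 + 276*(-169))) = 1/(-42583 + (-285 - 2325 - 46644)) = 1/(-42583 - 49254) = 1/(-91837) = -1/91837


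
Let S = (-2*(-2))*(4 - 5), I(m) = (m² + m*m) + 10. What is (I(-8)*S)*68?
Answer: -37536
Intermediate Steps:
I(m) = 10 + 2*m² (I(m) = (m² + m²) + 10 = 2*m² + 10 = 10 + 2*m²)
S = -4 (S = 4*(-1) = -4)
(I(-8)*S)*68 = ((10 + 2*(-8)²)*(-4))*68 = ((10 + 2*64)*(-4))*68 = ((10 + 128)*(-4))*68 = (138*(-4))*68 = -552*68 = -37536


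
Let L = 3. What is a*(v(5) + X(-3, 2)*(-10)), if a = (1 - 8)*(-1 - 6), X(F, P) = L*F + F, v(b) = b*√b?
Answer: 5880 + 245*√5 ≈ 6427.8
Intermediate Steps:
v(b) = b^(3/2)
X(F, P) = 4*F (X(F, P) = 3*F + F = 4*F)
a = 49 (a = -7*(-7) = 49)
a*(v(5) + X(-3, 2)*(-10)) = 49*(5^(3/2) + (4*(-3))*(-10)) = 49*(5*√5 - 12*(-10)) = 49*(5*√5 + 120) = 49*(120 + 5*√5) = 5880 + 245*√5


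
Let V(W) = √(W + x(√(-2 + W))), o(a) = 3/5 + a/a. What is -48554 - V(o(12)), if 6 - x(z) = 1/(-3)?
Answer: -48554 - √1785/15 ≈ -48557.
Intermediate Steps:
o(a) = 8/5 (o(a) = 3*(⅕) + 1 = ⅗ + 1 = 8/5)
x(z) = 19/3 (x(z) = 6 - 1/(-3) = 6 - 1*(-⅓) = 6 + ⅓ = 19/3)
V(W) = √(19/3 + W) (V(W) = √(W + 19/3) = √(19/3 + W))
-48554 - V(o(12)) = -48554 - √(57 + 9*(8/5))/3 = -48554 - √(57 + 72/5)/3 = -48554 - √(357/5)/3 = -48554 - √1785/5/3 = -48554 - √1785/15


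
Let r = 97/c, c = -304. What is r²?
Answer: 9409/92416 ≈ 0.10181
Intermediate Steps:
r = -97/304 (r = 97/(-304) = 97*(-1/304) = -97/304 ≈ -0.31908)
r² = (-97/304)² = 9409/92416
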